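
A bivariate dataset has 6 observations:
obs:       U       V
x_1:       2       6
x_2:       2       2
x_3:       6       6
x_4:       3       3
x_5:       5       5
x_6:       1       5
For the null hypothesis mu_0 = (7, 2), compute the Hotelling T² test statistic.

Step 1 — sample mean vector:
  mean(U) = (2 + 2 + 6 + 3 + 5 + 1) / 6 = 19/6 = 3.1667
  mean(V) = (6 + 2 + 6 + 3 + 5 + 5) / 6 = 27/6 = 4.5
  x̄ = (3.1667, 4.5),  deviation x̄ - mu_0 = (3.1667, 4.5) - (7, 2) = (-3.8333, 2.5).

Step 2 — sample covariance matrix, S[i,j] = (1/(n-1)) · Σ_k (x_{k,i} - mean_i) · (x_{k,j} - mean_j), divisor n-1 = 5:
  S[U,U] = ((-1.1667)·(-1.1667) + (-1.1667)·(-1.1667) + (2.8333)·(2.8333) + (-0.1667)·(-0.1667) + (1.8333)·(1.8333) + (-2.1667)·(-2.1667)) / 5 = 18.8333/5 = 3.7667
  S[U,V] = ((-1.1667)·(1.5) + (-1.1667)·(-2.5) + (2.8333)·(1.5) + (-0.1667)·(-1.5) + (1.8333)·(0.5) + (-2.1667)·(0.5)) / 5 = 5.5/5 = 1.1
  S[V,V] = ((1.5)·(1.5) + (-2.5)·(-2.5) + (1.5)·(1.5) + (-1.5)·(-1.5) + (0.5)·(0.5) + (0.5)·(0.5)) / 5 = 13.5/5 = 2.7
  S = [[3.7667, 1.1],
 [1.1, 2.7]].

Step 3 — invert S. det(S) = 3.7667·2.7 - (1.1)² = 8.96.
  S^{-1} = (1/det) · [[d, -b], [-b, a]] = [[0.3013, -0.1228],
 [-0.1228, 0.4204]].

Step 4 — quadratic form (x̄ - mu_0)^T · S^{-1} · (x̄ - mu_0):
  S^{-1} · (x̄ - mu_0) = (-1.4621, 1.5216),
  (x̄ - mu_0)^T · [...] = (-3.8333)·(-1.4621) + (2.5)·(1.5216) = 9.4085.

Step 5 — scale by n: T² = 6 · 9.4085 = 56.4509.

T² ≈ 56.4509


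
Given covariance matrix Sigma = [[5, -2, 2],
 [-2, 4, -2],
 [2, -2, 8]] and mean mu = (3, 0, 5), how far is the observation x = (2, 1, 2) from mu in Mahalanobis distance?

Step 1 — centre the observation: (x - mu) = (-1, 1, -3).

Step 2 — invert Sigma (cofactor / det for 3×3, or solve directly):
  Sigma^{-1} = [[0.2593, 0.1111, -0.037],
 [0.1111, 0.3333, 0.0556],
 [-0.037, 0.0556, 0.1481]].

Step 3 — form the quadratic (x - mu)^T · Sigma^{-1} · (x - mu):
  Sigma^{-1} · (x - mu) = (-0.037, 0.0556, -0.3519).
  (x - mu)^T · [Sigma^{-1} · (x - mu)] = (-1)·(-0.037) + (1)·(0.0556) + (-3)·(-0.3519) = 1.1481.

Step 4 — take square root: d = √(1.1481) ≈ 1.0715.

d(x, mu) = √(1.1481) ≈ 1.0715


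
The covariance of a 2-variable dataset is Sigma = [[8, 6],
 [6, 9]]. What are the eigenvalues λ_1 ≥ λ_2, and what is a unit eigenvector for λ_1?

Step 1 — characteristic polynomial of 2×2 Sigma:
  det(Sigma - λI) = λ² - trace · λ + det = 0.
  trace = 8 + 9 = 17, det = 8·9 - (6)² = 36.
Step 2 — discriminant:
  Δ = trace² - 4·det = 289 - 144 = 145.
Step 3 — eigenvalues:
  λ = (trace ± √Δ)/2 = (17 ± 12.0416)/2,
  λ_1 = 14.5208,  λ_2 = 2.4792.

Step 4 — unit eigenvector for λ_1: solve (Sigma - λ_1 I)v = 0. First row:
  (8 - 14.5208)·v_x + (6)·v_y = 0, i.e. (-6.5208)·v_x + (6)·v_y = 0,
  so v ∝ (b, λ_1 - a) = (6, 6.5208) = u.
  ||u|| = √((6)² + (6.5208)²) = √(78.5208) ≈ 8.8612,
  v_1 = u/||u|| ≈ (0.6771, 0.7359) (||v_1|| = 1).

λ_1 = 14.5208,  λ_2 = 2.4792;  v_1 ≈ (0.6771, 0.7359)


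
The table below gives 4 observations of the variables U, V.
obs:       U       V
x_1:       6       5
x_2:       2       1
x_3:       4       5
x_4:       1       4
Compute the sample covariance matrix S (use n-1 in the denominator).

Step 1 — column means:
  mean(U) = (6 + 2 + 4 + 1) / 4 = 13/4 = 3.25
  mean(V) = (5 + 1 + 5 + 4) / 4 = 15/4 = 3.75

Step 2 — sample covariance S[i,j] = (1/(n-1)) · Σ_k (x_{k,i} - mean_i) · (x_{k,j} - mean_j), with n-1 = 3.
  S[U,U] = ((2.75)·(2.75) + (-1.25)·(-1.25) + (0.75)·(0.75) + (-2.25)·(-2.25)) / 3 = 14.75/3 = 4.9167
  S[U,V] = ((2.75)·(1.25) + (-1.25)·(-2.75) + (0.75)·(1.25) + (-2.25)·(0.25)) / 3 = 7.25/3 = 2.4167
  S[V,V] = ((1.25)·(1.25) + (-2.75)·(-2.75) + (1.25)·(1.25) + (0.25)·(0.25)) / 3 = 10.75/3 = 3.5833

S is symmetric (S[j,i] = S[i,j]). Assembling:

S = [[4.9167, 2.4167],
 [2.4167, 3.5833]]


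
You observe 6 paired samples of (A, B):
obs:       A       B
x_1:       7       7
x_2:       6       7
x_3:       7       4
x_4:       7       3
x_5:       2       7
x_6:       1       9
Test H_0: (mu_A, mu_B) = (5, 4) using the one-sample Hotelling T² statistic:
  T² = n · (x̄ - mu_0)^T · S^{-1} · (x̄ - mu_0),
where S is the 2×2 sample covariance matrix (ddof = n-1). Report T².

Step 1 — sample mean vector:
  mean(A) = (7 + 6 + 7 + 7 + 2 + 1) / 6 = 30/6 = 5
  mean(B) = (7 + 7 + 4 + 3 + 7 + 9) / 6 = 37/6 = 6.1667
  x̄ = (5, 6.1667),  deviation x̄ - mu_0 = (5, 6.1667) - (5, 4) = (0, 2.1667).

Step 2 — sample covariance matrix, S[i,j] = (1/(n-1)) · Σ_k (x_{k,i} - mean_i) · (x_{k,j} - mean_j), divisor n-1 = 5:
  S[A,A] = ((2)·(2) + (1)·(1) + (2)·(2) + (2)·(2) + (-3)·(-3) + (-4)·(-4)) / 5 = 38/5 = 7.6
  S[A,B] = ((2)·(0.8333) + (1)·(0.8333) + (2)·(-2.1667) + (2)·(-3.1667) + (-3)·(0.8333) + (-4)·(2.8333)) / 5 = -22/5 = -4.4
  S[B,B] = ((0.8333)·(0.8333) + (0.8333)·(0.8333) + (-2.1667)·(-2.1667) + (-3.1667)·(-3.1667) + (0.8333)·(0.8333) + (2.8333)·(2.8333)) / 5 = 24.8333/5 = 4.9667
  S = [[7.6, -4.4],
 [-4.4, 4.9667]].

Step 3 — invert S. det(S) = 7.6·4.9667 - (-4.4)² = 18.3867.
  S^{-1} = (1/det) · [[d, -b], [-b, a]] = [[0.2701, 0.2393],
 [0.2393, 0.4133]].

Step 4 — quadratic form (x̄ - mu_0)^T · S^{-1} · (x̄ - mu_0):
  S^{-1} · (x̄ - mu_0) = (0.5185, 0.8956),
  (x̄ - mu_0)^T · [...] = (0)·(0.5185) + (2.1667)·(0.8956) = 1.9404.

Step 5 — scale by n: T² = 6 · 1.9404 = 11.6425.

T² ≈ 11.6425


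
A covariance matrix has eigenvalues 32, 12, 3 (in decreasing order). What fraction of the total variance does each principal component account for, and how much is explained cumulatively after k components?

Step 1 — total variance = trace(Sigma) = Σ λ_i = 32 + 12 + 3 = 47.

Step 2 — fraction explained by component i = λ_i / Σ λ:
  PC1: 32/47 = 0.6809
  PC2: 12/47 = 0.2553
  PC3: 3/47 = 0.0638

Step 3 — cumulative fraction after k components = (λ_1 + ... + λ_k) / Σ λ:
  k = 1: 32/47 = 0.6809
  k = 2: (32 + 12)/47 = 44/47 = 0.9362
  k = 3: (32 + 12 + 3)/47 = 47/47 = 1

Summary (fraction, with percent):

explained: PC1 0.6809 (68.09%), PC2 0.2553 (25.53%), PC3 0.0638 (6.38%);  cumulative: 0.6809, 0.9362, 1


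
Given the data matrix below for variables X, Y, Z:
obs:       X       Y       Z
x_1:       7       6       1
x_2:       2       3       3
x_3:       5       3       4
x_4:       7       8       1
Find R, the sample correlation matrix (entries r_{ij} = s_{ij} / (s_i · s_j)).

Step 1 — column means:
  mean(X) = (7 + 2 + 5 + 7) / 4 = 21/4 = 5.25
  mean(Y) = (6 + 3 + 3 + 8) / 4 = 20/4 = 5
  mean(Z) = (1 + 3 + 4 + 1) / 4 = 9/4 = 2.25

Step 2 — sample variances and covariances s[i,j] = (1/(n-1)) · Σ_k (x_{k,i} - mean_i) · (x_{k,j} - mean_j), with n-1 = 3:
  s[X,X] = ((1.75)·(1.75) + (-3.25)·(-3.25) + (-0.25)·(-0.25) + (1.75)·(1.75)) / 3 = 16.75/3 = 5.5833
  s[X,Y] = ((1.75)·(1) + (-3.25)·(-2) + (-0.25)·(-2) + (1.75)·(3)) / 3 = 14/3 = 4.6667
  s[X,Z] = ((1.75)·(-1.25) + (-3.25)·(0.75) + (-0.25)·(1.75) + (1.75)·(-1.25)) / 3 = -7.25/3 = -2.4167
  s[Y,Y] = ((1)·(1) + (-2)·(-2) + (-2)·(-2) + (3)·(3)) / 3 = 18/3 = 6
  s[Y,Z] = ((1)·(-1.25) + (-2)·(0.75) + (-2)·(1.75) + (3)·(-1.25)) / 3 = -10/3 = -3.3333
  s[Z,Z] = ((-1.25)·(-1.25) + (0.75)·(0.75) + (1.75)·(1.75) + (-1.25)·(-1.25)) / 3 = 6.75/3 = 2.25
  Sample standard deviations s_i = √(s[i,i]):
  s(X) = √(5.5833) = 2.3629
  s(Y) = √(6) = 2.4495
  s(Z) = √(2.25) = 1.5

Step 3 — r_{ij} = s_{ij} / (s_i · s_j):
  r[X,X] = 1 (diagonal).
  r[X,Y] = 4.6667 / (2.3629 · 2.4495) = 4.6667 / 5.7879 = 0.8063
  r[X,Z] = -2.4167 / (2.3629 · 1.5) = -2.4167 / 3.5444 = -0.6818
  r[Y,Y] = 1 (diagonal).
  r[Y,Z] = -3.3333 / (2.4495 · 1.5) = -3.3333 / 3.6742 = -0.9072
  r[Z,Z] = 1 (diagonal).

R is symmetric with unit diagonal. Assembling:

R = [[1, 0.8063, -0.6818],
 [0.8063, 1, -0.9072],
 [-0.6818, -0.9072, 1]]


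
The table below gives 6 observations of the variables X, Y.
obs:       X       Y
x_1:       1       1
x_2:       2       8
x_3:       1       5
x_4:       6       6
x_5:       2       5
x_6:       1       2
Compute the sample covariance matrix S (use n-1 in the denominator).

Step 1 — column means:
  mean(X) = (1 + 2 + 1 + 6 + 2 + 1) / 6 = 13/6 = 2.1667
  mean(Y) = (1 + 8 + 5 + 6 + 5 + 2) / 6 = 27/6 = 4.5

Step 2 — sample covariance S[i,j] = (1/(n-1)) · Σ_k (x_{k,i} - mean_i) · (x_{k,j} - mean_j), with n-1 = 5.
  S[X,X] = ((-1.1667)·(-1.1667) + (-0.1667)·(-0.1667) + (-1.1667)·(-1.1667) + (3.8333)·(3.8333) + (-0.1667)·(-0.1667) + (-1.1667)·(-1.1667)) / 5 = 18.8333/5 = 3.7667
  S[X,Y] = ((-1.1667)·(-3.5) + (-0.1667)·(3.5) + (-1.1667)·(0.5) + (3.8333)·(1.5) + (-0.1667)·(0.5) + (-1.1667)·(-2.5)) / 5 = 11.5/5 = 2.3
  S[Y,Y] = ((-3.5)·(-3.5) + (3.5)·(3.5) + (0.5)·(0.5) + (1.5)·(1.5) + (0.5)·(0.5) + (-2.5)·(-2.5)) / 5 = 33.5/5 = 6.7

S is symmetric (S[j,i] = S[i,j]). Assembling:

S = [[3.7667, 2.3],
 [2.3, 6.7]]


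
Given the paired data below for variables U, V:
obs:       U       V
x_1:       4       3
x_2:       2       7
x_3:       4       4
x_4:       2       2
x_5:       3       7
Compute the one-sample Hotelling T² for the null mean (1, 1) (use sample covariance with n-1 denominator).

Step 1 — sample mean vector:
  mean(U) = (4 + 2 + 4 + 2 + 3) / 5 = 15/5 = 3
  mean(V) = (3 + 7 + 4 + 2 + 7) / 5 = 23/5 = 4.6
  x̄ = (3, 4.6),  deviation x̄ - mu_0 = (3, 4.6) - (1, 1) = (2, 3.6).

Step 2 — sample covariance matrix, S[i,j] = (1/(n-1)) · Σ_k (x_{k,i} - mean_i) · (x_{k,j} - mean_j), divisor n-1 = 4:
  S[U,U] = ((1)·(1) + (-1)·(-1) + (1)·(1) + (-1)·(-1) + (0)·(0)) / 4 = 4/4 = 1
  S[U,V] = ((1)·(-1.6) + (-1)·(2.4) + (1)·(-0.6) + (-1)·(-2.6) + (0)·(2.4)) / 4 = -2/4 = -0.5
  S[V,V] = ((-1.6)·(-1.6) + (2.4)·(2.4) + (-0.6)·(-0.6) + (-2.6)·(-2.6) + (2.4)·(2.4)) / 4 = 21.2/4 = 5.3
  S = [[1, -0.5],
 [-0.5, 5.3]].

Step 3 — invert S. det(S) = 1·5.3 - (-0.5)² = 5.05.
  S^{-1} = (1/det) · [[d, -b], [-b, a]] = [[1.0495, 0.099],
 [0.099, 0.198]].

Step 4 — quadratic form (x̄ - mu_0)^T · S^{-1} · (x̄ - mu_0):
  S^{-1} · (x̄ - mu_0) = (2.4554, 0.9109),
  (x̄ - mu_0)^T · [...] = (2)·(2.4554) + (3.6)·(0.9109) = 8.1901.

Step 5 — scale by n: T² = 5 · 8.1901 = 40.9505.

T² ≈ 40.9505


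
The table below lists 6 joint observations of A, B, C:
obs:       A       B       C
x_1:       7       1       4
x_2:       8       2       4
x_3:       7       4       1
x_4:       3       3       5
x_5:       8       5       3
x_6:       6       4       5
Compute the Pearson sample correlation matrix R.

Step 1 — column means:
  mean(A) = (7 + 8 + 7 + 3 + 8 + 6) / 6 = 39/6 = 6.5
  mean(B) = (1 + 2 + 4 + 3 + 5 + 4) / 6 = 19/6 = 3.1667
  mean(C) = (4 + 4 + 1 + 5 + 3 + 5) / 6 = 22/6 = 3.6667

Step 2 — sample variances and covariances s[i,j] = (1/(n-1)) · Σ_k (x_{k,i} - mean_i) · (x_{k,j} - mean_j), with n-1 = 5:
  s[A,A] = ((0.5)·(0.5) + (1.5)·(1.5) + (0.5)·(0.5) + (-3.5)·(-3.5) + (1.5)·(1.5) + (-0.5)·(-0.5)) / 5 = 17.5/5 = 3.5
  s[A,B] = ((0.5)·(-2.1667) + (1.5)·(-1.1667) + (0.5)·(0.8333) + (-3.5)·(-0.1667) + (1.5)·(1.8333) + (-0.5)·(0.8333)) / 5 = 0.5/5 = 0.1
  s[A,C] = ((0.5)·(0.3333) + (1.5)·(0.3333) + (0.5)·(-2.6667) + (-3.5)·(1.3333) + (1.5)·(-0.6667) + (-0.5)·(1.3333)) / 5 = -7/5 = -1.4
  s[B,B] = ((-2.1667)·(-2.1667) + (-1.1667)·(-1.1667) + (0.8333)·(0.8333) + (-0.1667)·(-0.1667) + (1.8333)·(1.8333) + (0.8333)·(0.8333)) / 5 = 10.8333/5 = 2.1667
  s[B,C] = ((-2.1667)·(0.3333) + (-1.1667)·(0.3333) + (0.8333)·(-2.6667) + (-0.1667)·(1.3333) + (1.8333)·(-0.6667) + (0.8333)·(1.3333)) / 5 = -3.6667/5 = -0.7333
  s[C,C] = ((0.3333)·(0.3333) + (0.3333)·(0.3333) + (-2.6667)·(-2.6667) + (1.3333)·(1.3333) + (-0.6667)·(-0.6667) + (1.3333)·(1.3333)) / 5 = 11.3333/5 = 2.2667
  Sample standard deviations s_i = √(s[i,i]):
  s(A) = √(3.5) = 1.8708
  s(B) = √(2.1667) = 1.472
  s(C) = √(2.2667) = 1.5055

Step 3 — r_{ij} = s_{ij} / (s_i · s_j):
  r[A,A] = 1 (diagonal).
  r[A,B] = 0.1 / (1.8708 · 1.472) = 0.1 / 2.7538 = 0.0363
  r[A,C] = -1.4 / (1.8708 · 1.5055) = -1.4 / 2.8166 = -0.4971
  r[B,B] = 1 (diagonal).
  r[B,C] = -0.7333 / (1.472 · 1.5055) = -0.7333 / 2.2161 = -0.3309
  r[C,C] = 1 (diagonal).

R is symmetric with unit diagonal. Assembling:

R = [[1, 0.0363, -0.4971],
 [0.0363, 1, -0.3309],
 [-0.4971, -0.3309, 1]]


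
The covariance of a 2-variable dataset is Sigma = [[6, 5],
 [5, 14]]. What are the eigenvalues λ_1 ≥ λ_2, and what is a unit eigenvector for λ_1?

Step 1 — characteristic polynomial of 2×2 Sigma:
  det(Sigma - λI) = λ² - trace · λ + det = 0.
  trace = 6 + 14 = 20, det = 6·14 - (5)² = 59.
Step 2 — discriminant:
  Δ = trace² - 4·det = 400 - 236 = 164.
Step 3 — eigenvalues:
  λ = (trace ± √Δ)/2 = (20 ± 12.8062)/2,
  λ_1 = 16.4031,  λ_2 = 3.5969.

Step 4 — unit eigenvector for λ_1: solve (Sigma - λ_1 I)v = 0. First row:
  (6 - 16.4031)·v_x + (5)·v_y = 0, i.e. (-10.4031)·v_x + (5)·v_y = 0,
  so v ∝ (b, λ_1 - a) = (5, 10.4031) = u.
  ||u|| = √((5)² + (10.4031)²) = √(133.225) ≈ 11.5423,
  v_1 = u/||u|| ≈ (0.4332, 0.9013) (||v_1|| = 1).

λ_1 = 16.4031,  λ_2 = 3.5969;  v_1 ≈ (0.4332, 0.9013)


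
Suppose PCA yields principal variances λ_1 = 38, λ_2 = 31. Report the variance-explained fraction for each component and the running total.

Step 1 — total variance = trace(Sigma) = Σ λ_i = 38 + 31 = 69.

Step 2 — fraction explained by component i = λ_i / Σ λ:
  PC1: 38/69 = 0.5507
  PC2: 31/69 = 0.4493

Step 3 — cumulative fraction after k components = (λ_1 + ... + λ_k) / Σ λ:
  k = 1: 38/69 = 0.5507
  k = 2: (38 + 31)/69 = 69/69 = 1

Summary (fraction, with percent):

explained: PC1 0.5507 (55.07%), PC2 0.4493 (44.93%);  cumulative: 0.5507, 1


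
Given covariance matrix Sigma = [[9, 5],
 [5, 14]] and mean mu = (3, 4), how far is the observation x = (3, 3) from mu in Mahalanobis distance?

Step 1 — centre the observation: (x - mu) = (0, -1).

Step 2 — invert Sigma. det(Sigma) = 9·14 - (5)² = 101.
  Sigma^{-1} = (1/det) · [[d, -b], [-b, a]] = [[0.1386, -0.0495],
 [-0.0495, 0.0891]].

Step 3 — form the quadratic (x - mu)^T · Sigma^{-1} · (x - mu):
  Sigma^{-1} · (x - mu) = (0.0495, -0.0891).
  (x - mu)^T · [Sigma^{-1} · (x - mu)] = (0)·(0.0495) + (-1)·(-0.0891) = 0.0891.

Step 4 — take square root: d = √(0.0891) ≈ 0.2985.

d(x, mu) = √(0.0891) ≈ 0.2985


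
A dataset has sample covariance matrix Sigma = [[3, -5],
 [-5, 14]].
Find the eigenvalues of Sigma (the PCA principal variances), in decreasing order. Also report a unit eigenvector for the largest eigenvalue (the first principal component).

Step 1 — characteristic polynomial of 2×2 Sigma:
  det(Sigma - λI) = λ² - trace · λ + det = 0.
  trace = 3 + 14 = 17, det = 3·14 - (-5)² = 17.
Step 2 — discriminant:
  Δ = trace² - 4·det = 289 - 68 = 221.
Step 3 — eigenvalues:
  λ = (trace ± √Δ)/2 = (17 ± 14.8661)/2,
  λ_1 = 15.933,  λ_2 = 1.067.

Step 4 — unit eigenvector for λ_1: solve (Sigma - λ_1 I)v = 0. First row:
  (3 - 15.933)·v_x + (-5)·v_y = 0, i.e. (-12.933)·v_x + (-5)·v_y = 0,
  so v ∝ (b, λ_1 - a) = (-5, 12.933); multiply by -1 so the first entry is positive: u = (5, -12.933).
  ||u|| = √((5)² + (-12.933)²) = √(192.2634) ≈ 13.8659,
  v_1 = u/||u|| ≈ (0.3606, -0.9327) (||v_1|| = 1).

λ_1 = 15.933,  λ_2 = 1.067;  v_1 ≈ (0.3606, -0.9327)


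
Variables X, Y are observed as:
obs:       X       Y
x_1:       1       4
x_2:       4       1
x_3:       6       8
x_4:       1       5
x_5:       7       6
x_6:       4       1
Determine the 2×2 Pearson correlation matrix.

Step 1 — column means:
  mean(X) = (1 + 4 + 6 + 1 + 7 + 4) / 6 = 23/6 = 3.8333
  mean(Y) = (4 + 1 + 8 + 5 + 6 + 1) / 6 = 25/6 = 4.1667

Step 2 — sample variances and covariances s[i,j] = (1/(n-1)) · Σ_k (x_{k,i} - mean_i) · (x_{k,j} - mean_j), with n-1 = 5:
  s[X,X] = ((-2.8333)·(-2.8333) + (0.1667)·(0.1667) + (2.1667)·(2.1667) + (-2.8333)·(-2.8333) + (3.1667)·(3.1667) + (0.1667)·(0.1667)) / 5 = 30.8333/5 = 6.1667
  s[X,Y] = ((-2.8333)·(-0.1667) + (0.1667)·(-3.1667) + (2.1667)·(3.8333) + (-2.8333)·(0.8333) + (3.1667)·(1.8333) + (0.1667)·(-3.1667)) / 5 = 11.1667/5 = 2.2333
  s[Y,Y] = ((-0.1667)·(-0.1667) + (-3.1667)·(-3.1667) + (3.8333)·(3.8333) + (0.8333)·(0.8333) + (1.8333)·(1.8333) + (-3.1667)·(-3.1667)) / 5 = 38.8333/5 = 7.7667
  Sample standard deviations s_i = √(s[i,i]):
  s(X) = √(6.1667) = 2.4833
  s(Y) = √(7.7667) = 2.7869

Step 3 — r_{ij} = s_{ij} / (s_i · s_j):
  r[X,X] = 1 (diagonal).
  r[X,Y] = 2.2333 / (2.4833 · 2.7869) = 2.2333 / 6.9206 = 0.3227
  r[Y,Y] = 1 (diagonal).

R is symmetric with unit diagonal. Assembling:

R = [[1, 0.3227],
 [0.3227, 1]]


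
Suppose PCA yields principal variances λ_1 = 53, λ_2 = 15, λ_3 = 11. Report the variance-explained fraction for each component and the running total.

Step 1 — total variance = trace(Sigma) = Σ λ_i = 53 + 15 + 11 = 79.

Step 2 — fraction explained by component i = λ_i / Σ λ:
  PC1: 53/79 = 0.6709
  PC2: 15/79 = 0.1899
  PC3: 11/79 = 0.1392

Step 3 — cumulative fraction after k components = (λ_1 + ... + λ_k) / Σ λ:
  k = 1: 53/79 = 0.6709
  k = 2: (53 + 15)/79 = 68/79 = 0.8608
  k = 3: (53 + 15 + 11)/79 = 79/79 = 1

Summary (fraction, with percent):

explained: PC1 0.6709 (67.09%), PC2 0.1899 (18.99%), PC3 0.1392 (13.92%);  cumulative: 0.6709, 0.8608, 1


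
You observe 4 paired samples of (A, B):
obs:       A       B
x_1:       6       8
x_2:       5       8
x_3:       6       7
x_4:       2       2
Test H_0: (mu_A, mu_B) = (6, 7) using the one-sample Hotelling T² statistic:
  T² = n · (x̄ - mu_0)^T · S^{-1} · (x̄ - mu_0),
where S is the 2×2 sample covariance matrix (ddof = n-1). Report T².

Step 1 — sample mean vector:
  mean(A) = (6 + 5 + 6 + 2) / 4 = 19/4 = 4.75
  mean(B) = (8 + 8 + 7 + 2) / 4 = 25/4 = 6.25
  x̄ = (4.75, 6.25),  deviation x̄ - mu_0 = (4.75, 6.25) - (6, 7) = (-1.25, -0.75).

Step 2 — sample covariance matrix, S[i,j] = (1/(n-1)) · Σ_k (x_{k,i} - mean_i) · (x_{k,j} - mean_j), divisor n-1 = 3:
  S[A,A] = ((1.25)·(1.25) + (0.25)·(0.25) + (1.25)·(1.25) + (-2.75)·(-2.75)) / 3 = 10.75/3 = 3.5833
  S[A,B] = ((1.25)·(1.75) + (0.25)·(1.75) + (1.25)·(0.75) + (-2.75)·(-4.25)) / 3 = 15.25/3 = 5.0833
  S[B,B] = ((1.75)·(1.75) + (1.75)·(1.75) + (0.75)·(0.75) + (-4.25)·(-4.25)) / 3 = 24.75/3 = 8.25
  S = [[3.5833, 5.0833],
 [5.0833, 8.25]].

Step 3 — invert S. det(S) = 3.5833·8.25 - (5.0833)² = 3.7222.
  S^{-1} = (1/det) · [[d, -b], [-b, a]] = [[2.2164, -1.3657],
 [-1.3657, 0.9627]].

Step 4 — quadratic form (x̄ - mu_0)^T · S^{-1} · (x̄ - mu_0):
  S^{-1} · (x̄ - mu_0) = (-1.7463, 0.9851),
  (x̄ - mu_0)^T · [...] = (-1.25)·(-1.7463) + (-0.75)·(0.9851) = 1.444.

Step 5 — scale by n: T² = 4 · 1.444 = 5.7761.

T² ≈ 5.7761


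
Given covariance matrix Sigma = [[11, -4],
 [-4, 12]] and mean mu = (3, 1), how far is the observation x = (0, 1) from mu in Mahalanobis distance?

Step 1 — centre the observation: (x - mu) = (-3, 0).

Step 2 — invert Sigma. det(Sigma) = 11·12 - (-4)² = 116.
  Sigma^{-1} = (1/det) · [[d, -b], [-b, a]] = [[0.1034, 0.0345],
 [0.0345, 0.0948]].

Step 3 — form the quadratic (x - mu)^T · Sigma^{-1} · (x - mu):
  Sigma^{-1} · (x - mu) = (-0.3103, -0.1034).
  (x - mu)^T · [Sigma^{-1} · (x - mu)] = (-3)·(-0.3103) + (0)·(-0.1034) = 0.931.

Step 4 — take square root: d = √(0.931) ≈ 0.9649.

d(x, mu) = √(0.931) ≈ 0.9649


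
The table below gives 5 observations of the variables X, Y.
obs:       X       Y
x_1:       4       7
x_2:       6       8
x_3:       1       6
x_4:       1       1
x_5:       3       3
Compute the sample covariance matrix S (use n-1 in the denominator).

Step 1 — column means:
  mean(X) = (4 + 6 + 1 + 1 + 3) / 5 = 15/5 = 3
  mean(Y) = (7 + 8 + 6 + 1 + 3) / 5 = 25/5 = 5

Step 2 — sample covariance S[i,j] = (1/(n-1)) · Σ_k (x_{k,i} - mean_i) · (x_{k,j} - mean_j), with n-1 = 4.
  S[X,X] = ((1)·(1) + (3)·(3) + (-2)·(-2) + (-2)·(-2) + (0)·(0)) / 4 = 18/4 = 4.5
  S[X,Y] = ((1)·(2) + (3)·(3) + (-2)·(1) + (-2)·(-4) + (0)·(-2)) / 4 = 17/4 = 4.25
  S[Y,Y] = ((2)·(2) + (3)·(3) + (1)·(1) + (-4)·(-4) + (-2)·(-2)) / 4 = 34/4 = 8.5

S is symmetric (S[j,i] = S[i,j]). Assembling:

S = [[4.5, 4.25],
 [4.25, 8.5]]


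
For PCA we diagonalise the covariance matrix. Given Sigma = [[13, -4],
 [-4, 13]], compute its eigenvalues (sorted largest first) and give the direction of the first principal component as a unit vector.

Step 1 — characteristic polynomial of 2×2 Sigma:
  det(Sigma - λI) = λ² - trace · λ + det = 0.
  trace = 13 + 13 = 26, det = 13·13 - (-4)² = 153.
Step 2 — discriminant:
  Δ = trace² - 4·det = 676 - 612 = 64.
Step 3 — eigenvalues:
  λ = (trace ± √Δ)/2 = (26 ± 8)/2,
  λ_1 = 17,  λ_2 = 9.

Step 4 — unit eigenvector for λ_1: solve (Sigma - λ_1 I)v = 0. First row:
  (13 - 17)·v_x + (-4)·v_y = 0, i.e. (-4)·v_x + (-4)·v_y = 0,
  so v ∝ (b, λ_1 - a) = (-4, 4); multiply by -1 so the first entry is positive: u = (4, -4).
  ||u|| = √((4)² + (-4)²) = √(32) ≈ 5.6569,
  v_1 = u/||u|| ≈ (0.7071, -0.7071) (||v_1|| = 1).

λ_1 = 17,  λ_2 = 9;  v_1 ≈ (0.7071, -0.7071)


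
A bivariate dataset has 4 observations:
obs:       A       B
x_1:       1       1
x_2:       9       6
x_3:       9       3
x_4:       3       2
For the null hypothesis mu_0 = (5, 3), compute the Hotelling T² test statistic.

Step 1 — sample mean vector:
  mean(A) = (1 + 9 + 9 + 3) / 4 = 22/4 = 5.5
  mean(B) = (1 + 6 + 3 + 2) / 4 = 12/4 = 3
  x̄ = (5.5, 3),  deviation x̄ - mu_0 = (5.5, 3) - (5, 3) = (0.5, 0).

Step 2 — sample covariance matrix, S[i,j] = (1/(n-1)) · Σ_k (x_{k,i} - mean_i) · (x_{k,j} - mean_j), divisor n-1 = 3:
  S[A,A] = ((-4.5)·(-4.5) + (3.5)·(3.5) + (3.5)·(3.5) + (-2.5)·(-2.5)) / 3 = 51/3 = 17
  S[A,B] = ((-4.5)·(-2) + (3.5)·(3) + (3.5)·(0) + (-2.5)·(-1)) / 3 = 22/3 = 7.3333
  S[B,B] = ((-2)·(-2) + (3)·(3) + (0)·(0) + (-1)·(-1)) / 3 = 14/3 = 4.6667
  S = [[17, 7.3333],
 [7.3333, 4.6667]].

Step 3 — invert S. det(S) = 17·4.6667 - (7.3333)² = 25.5556.
  S^{-1} = (1/det) · [[d, -b], [-b, a]] = [[0.1826, -0.287],
 [-0.287, 0.6652]].

Step 4 — quadratic form (x̄ - mu_0)^T · S^{-1} · (x̄ - mu_0):
  S^{-1} · (x̄ - mu_0) = (0.0913, -0.1435),
  (x̄ - mu_0)^T · [...] = (0.5)·(0.0913) + (0)·(-0.1435) = 0.0457.

Step 5 — scale by n: T² = 4 · 0.0457 = 0.1826.

T² ≈ 0.1826


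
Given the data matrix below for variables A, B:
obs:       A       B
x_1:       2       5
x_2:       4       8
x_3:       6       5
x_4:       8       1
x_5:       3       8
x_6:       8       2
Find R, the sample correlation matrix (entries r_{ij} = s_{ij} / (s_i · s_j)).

Step 1 — column means:
  mean(A) = (2 + 4 + 6 + 8 + 3 + 8) / 6 = 31/6 = 5.1667
  mean(B) = (5 + 8 + 5 + 1 + 8 + 2) / 6 = 29/6 = 4.8333

Step 2 — sample variances and covariances s[i,j] = (1/(n-1)) · Σ_k (x_{k,i} - mean_i) · (x_{k,j} - mean_j), with n-1 = 5:
  s[A,A] = ((-3.1667)·(-3.1667) + (-1.1667)·(-1.1667) + (0.8333)·(0.8333) + (2.8333)·(2.8333) + (-2.1667)·(-2.1667) + (2.8333)·(2.8333)) / 5 = 32.8333/5 = 6.5667
  s[A,B] = ((-3.1667)·(0.1667) + (-1.1667)·(3.1667) + (0.8333)·(0.1667) + (2.8333)·(-3.8333) + (-2.1667)·(3.1667) + (2.8333)·(-2.8333)) / 5 = -29.8333/5 = -5.9667
  s[B,B] = ((0.1667)·(0.1667) + (3.1667)·(3.1667) + (0.1667)·(0.1667) + (-3.8333)·(-3.8333) + (3.1667)·(3.1667) + (-2.8333)·(-2.8333)) / 5 = 42.8333/5 = 8.5667
  Sample standard deviations s_i = √(s[i,i]):
  s(A) = √(6.5667) = 2.5626
  s(B) = √(8.5667) = 2.9269

Step 3 — r_{ij} = s_{ij} / (s_i · s_j):
  r[A,A] = 1 (diagonal).
  r[A,B] = -5.9667 / (2.5626 · 2.9269) = -5.9667 / 7.5003 = -0.7955
  r[B,B] = 1 (diagonal).

R is symmetric with unit diagonal. Assembling:

R = [[1, -0.7955],
 [-0.7955, 1]]


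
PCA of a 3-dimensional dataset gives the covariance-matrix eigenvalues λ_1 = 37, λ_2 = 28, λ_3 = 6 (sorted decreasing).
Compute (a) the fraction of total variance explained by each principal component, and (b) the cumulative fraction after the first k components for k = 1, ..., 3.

Step 1 — total variance = trace(Sigma) = Σ λ_i = 37 + 28 + 6 = 71.

Step 2 — fraction explained by component i = λ_i / Σ λ:
  PC1: 37/71 = 0.5211
  PC2: 28/71 = 0.3944
  PC3: 6/71 = 0.0845

Step 3 — cumulative fraction after k components = (λ_1 + ... + λ_k) / Σ λ:
  k = 1: 37/71 = 0.5211
  k = 2: (37 + 28)/71 = 65/71 = 0.9155
  k = 3: (37 + 28 + 6)/71 = 71/71 = 1

Summary (fraction, with percent):

explained: PC1 0.5211 (52.11%), PC2 0.3944 (39.44%), PC3 0.0845 (8.45%);  cumulative: 0.5211, 0.9155, 1


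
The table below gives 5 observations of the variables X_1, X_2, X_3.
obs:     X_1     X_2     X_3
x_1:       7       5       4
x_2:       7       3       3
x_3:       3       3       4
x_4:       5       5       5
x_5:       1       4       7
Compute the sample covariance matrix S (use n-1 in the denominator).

Step 1 — column means:
  mean(X_1) = (7 + 7 + 3 + 5 + 1) / 5 = 23/5 = 4.6
  mean(X_2) = (5 + 3 + 3 + 5 + 4) / 5 = 20/5 = 4
  mean(X_3) = (4 + 3 + 4 + 5 + 7) / 5 = 23/5 = 4.6

Step 2 — sample covariance S[i,j] = (1/(n-1)) · Σ_k (x_{k,i} - mean_i) · (x_{k,j} - mean_j), with n-1 = 4.
  S[X_1,X_1] = ((2.4)·(2.4) + (2.4)·(2.4) + (-1.6)·(-1.6) + (0.4)·(0.4) + (-3.6)·(-3.6)) / 4 = 27.2/4 = 6.8
  S[X_1,X_2] = ((2.4)·(1) + (2.4)·(-1) + (-1.6)·(-1) + (0.4)·(1) + (-3.6)·(0)) / 4 = 2/4 = 0.5
  S[X_1,X_3] = ((2.4)·(-0.6) + (2.4)·(-1.6) + (-1.6)·(-0.6) + (0.4)·(0.4) + (-3.6)·(2.4)) / 4 = -12.8/4 = -3.2
  S[X_2,X_2] = ((1)·(1) + (-1)·(-1) + (-1)·(-1) + (1)·(1) + (0)·(0)) / 4 = 4/4 = 1
  S[X_2,X_3] = ((1)·(-0.6) + (-1)·(-1.6) + (-1)·(-0.6) + (1)·(0.4) + (0)·(2.4)) / 4 = 2/4 = 0.5
  S[X_3,X_3] = ((-0.6)·(-0.6) + (-1.6)·(-1.6) + (-0.6)·(-0.6) + (0.4)·(0.4) + (2.4)·(2.4)) / 4 = 9.2/4 = 2.3

S is symmetric (S[j,i] = S[i,j]). Assembling:

S = [[6.8, 0.5, -3.2],
 [0.5, 1, 0.5],
 [-3.2, 0.5, 2.3]]


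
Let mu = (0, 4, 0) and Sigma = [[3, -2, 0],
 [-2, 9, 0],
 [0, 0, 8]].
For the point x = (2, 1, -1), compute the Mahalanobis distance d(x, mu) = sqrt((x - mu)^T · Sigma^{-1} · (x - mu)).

Step 1 — centre the observation: (x - mu) = (2, -3, -1).

Step 2 — invert Sigma (cofactor / det for 3×3, or solve directly):
  Sigma^{-1} = [[0.3913, 0.087, 0],
 [0.087, 0.1304, 0],
 [0, 0, 0.125]].

Step 3 — form the quadratic (x - mu)^T · Sigma^{-1} · (x - mu):
  Sigma^{-1} · (x - mu) = (0.5217, -0.2174, -0.125).
  (x - mu)^T · [Sigma^{-1} · (x - mu)] = (2)·(0.5217) + (-3)·(-0.2174) + (-1)·(-0.125) = 1.8207.

Step 4 — take square root: d = √(1.8207) ≈ 1.3493.

d(x, mu) = √(1.8207) ≈ 1.3493


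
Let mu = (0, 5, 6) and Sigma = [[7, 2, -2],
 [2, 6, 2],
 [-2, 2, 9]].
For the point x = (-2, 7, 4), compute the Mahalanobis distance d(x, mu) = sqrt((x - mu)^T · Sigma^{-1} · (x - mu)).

Step 1 — centre the observation: (x - mu) = (-2, 2, -2).

Step 2 — invert Sigma (cofactor / det for 3×3, or solve directly):
  Sigma^{-1} = [[0.1825, -0.0803, 0.0584],
 [-0.0803, 0.2153, -0.0657],
 [0.0584, -0.0657, 0.1387]].

Step 3 — form the quadratic (x - mu)^T · Sigma^{-1} · (x - mu):
  Sigma^{-1} · (x - mu) = (-0.6423, 0.7226, -0.5255).
  (x - mu)^T · [Sigma^{-1} · (x - mu)] = (-2)·(-0.6423) + (2)·(0.7226) + (-2)·(-0.5255) = 3.781.

Step 4 — take square root: d = √(3.781) ≈ 1.9445.

d(x, mu) = √(3.781) ≈ 1.9445


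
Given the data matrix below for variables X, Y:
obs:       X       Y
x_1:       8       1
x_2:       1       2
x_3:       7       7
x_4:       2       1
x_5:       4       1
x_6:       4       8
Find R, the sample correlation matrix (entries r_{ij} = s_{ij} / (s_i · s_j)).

Step 1 — column means:
  mean(X) = (8 + 1 + 7 + 2 + 4 + 4) / 6 = 26/6 = 4.3333
  mean(Y) = (1 + 2 + 7 + 1 + 1 + 8) / 6 = 20/6 = 3.3333

Step 2 — sample variances and covariances s[i,j] = (1/(n-1)) · Σ_k (x_{k,i} - mean_i) · (x_{k,j} - mean_j), with n-1 = 5:
  s[X,X] = ((3.6667)·(3.6667) + (-3.3333)·(-3.3333) + (2.6667)·(2.6667) + (-2.3333)·(-2.3333) + (-0.3333)·(-0.3333) + (-0.3333)·(-0.3333)) / 5 = 37.3333/5 = 7.4667
  s[X,Y] = ((3.6667)·(-2.3333) + (-3.3333)·(-1.3333) + (2.6667)·(3.6667) + (-2.3333)·(-2.3333) + (-0.3333)·(-2.3333) + (-0.3333)·(4.6667)) / 5 = 10.3333/5 = 2.0667
  s[Y,Y] = ((-2.3333)·(-2.3333) + (-1.3333)·(-1.3333) + (3.6667)·(3.6667) + (-2.3333)·(-2.3333) + (-2.3333)·(-2.3333) + (4.6667)·(4.6667)) / 5 = 53.3333/5 = 10.6667
  Sample standard deviations s_i = √(s[i,i]):
  s(X) = √(7.4667) = 2.7325
  s(Y) = √(10.6667) = 3.266

Step 3 — r_{ij} = s_{ij} / (s_i · s_j):
  r[X,X] = 1 (diagonal).
  r[X,Y] = 2.0667 / (2.7325 · 3.266) = 2.0667 / 8.9244 = 0.2316
  r[Y,Y] = 1 (diagonal).

R is symmetric with unit diagonal. Assembling:

R = [[1, 0.2316],
 [0.2316, 1]]


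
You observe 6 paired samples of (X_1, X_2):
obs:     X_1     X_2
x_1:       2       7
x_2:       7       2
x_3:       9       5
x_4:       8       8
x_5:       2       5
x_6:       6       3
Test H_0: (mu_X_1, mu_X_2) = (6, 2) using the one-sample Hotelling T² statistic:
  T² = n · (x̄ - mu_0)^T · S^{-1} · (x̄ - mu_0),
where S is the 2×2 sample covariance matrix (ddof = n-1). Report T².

Step 1 — sample mean vector:
  mean(X_1) = (2 + 7 + 9 + 8 + 2 + 6) / 6 = 34/6 = 5.6667
  mean(X_2) = (7 + 2 + 5 + 8 + 5 + 3) / 6 = 30/6 = 5
  x̄ = (5.6667, 5),  deviation x̄ - mu_0 = (5.6667, 5) - (6, 2) = (-0.3333, 3).

Step 2 — sample covariance matrix, S[i,j] = (1/(n-1)) · Σ_k (x_{k,i} - mean_i) · (x_{k,j} - mean_j), divisor n-1 = 5:
  S[X_1,X_1] = ((-3.6667)·(-3.6667) + (1.3333)·(1.3333) + (3.3333)·(3.3333) + (2.3333)·(2.3333) + (-3.6667)·(-3.6667) + (0.3333)·(0.3333)) / 5 = 45.3333/5 = 9.0667
  S[X_1,X_2] = ((-3.6667)·(2) + (1.3333)·(-3) + (3.3333)·(0) + (2.3333)·(3) + (-3.6667)·(0) + (0.3333)·(-2)) / 5 = -5/5 = -1
  S[X_2,X_2] = ((2)·(2) + (-3)·(-3) + (0)·(0) + (3)·(3) + (0)·(0) + (-2)·(-2)) / 5 = 26/5 = 5.2
  S = [[9.0667, -1],
 [-1, 5.2]].

Step 3 — invert S. det(S) = 9.0667·5.2 - (-1)² = 46.1467.
  S^{-1} = (1/det) · [[d, -b], [-b, a]] = [[0.1127, 0.0217],
 [0.0217, 0.1965]].

Step 4 — quadratic form (x̄ - mu_0)^T · S^{-1} · (x̄ - mu_0):
  S^{-1} · (x̄ - mu_0) = (0.0274, 0.5822),
  (x̄ - mu_0)^T · [...] = (-0.3333)·(0.0274) + (3)·(0.5822) = 1.7375.

Step 5 — scale by n: T² = 6 · 1.7375 = 10.4247.

T² ≈ 10.4247


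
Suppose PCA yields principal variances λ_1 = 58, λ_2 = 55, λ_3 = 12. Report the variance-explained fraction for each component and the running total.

Step 1 — total variance = trace(Sigma) = Σ λ_i = 58 + 55 + 12 = 125.

Step 2 — fraction explained by component i = λ_i / Σ λ:
  PC1: 58/125 = 0.464
  PC2: 55/125 = 0.44
  PC3: 12/125 = 0.096

Step 3 — cumulative fraction after k components = (λ_1 + ... + λ_k) / Σ λ:
  k = 1: 58/125 = 0.464
  k = 2: (58 + 55)/125 = 113/125 = 0.904
  k = 3: (58 + 55 + 12)/125 = 125/125 = 1

Summary (fraction, with percent):

explained: PC1 0.464 (46.4%), PC2 0.44 (44%), PC3 0.096 (9.6%);  cumulative: 0.464, 0.904, 1


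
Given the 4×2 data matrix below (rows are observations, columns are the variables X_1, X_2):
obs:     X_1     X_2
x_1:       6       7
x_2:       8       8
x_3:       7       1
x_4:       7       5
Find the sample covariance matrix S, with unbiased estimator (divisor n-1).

Step 1 — column means:
  mean(X_1) = (6 + 8 + 7 + 7) / 4 = 28/4 = 7
  mean(X_2) = (7 + 8 + 1 + 5) / 4 = 21/4 = 5.25

Step 2 — sample covariance S[i,j] = (1/(n-1)) · Σ_k (x_{k,i} - mean_i) · (x_{k,j} - mean_j), with n-1 = 3.
  S[X_1,X_1] = ((-1)·(-1) + (1)·(1) + (0)·(0) + (0)·(0)) / 3 = 2/3 = 0.6667
  S[X_1,X_2] = ((-1)·(1.75) + (1)·(2.75) + (0)·(-4.25) + (0)·(-0.25)) / 3 = 1/3 = 0.3333
  S[X_2,X_2] = ((1.75)·(1.75) + (2.75)·(2.75) + (-4.25)·(-4.25) + (-0.25)·(-0.25)) / 3 = 28.75/3 = 9.5833

S is symmetric (S[j,i] = S[i,j]). Assembling:

S = [[0.6667, 0.3333],
 [0.3333, 9.5833]]


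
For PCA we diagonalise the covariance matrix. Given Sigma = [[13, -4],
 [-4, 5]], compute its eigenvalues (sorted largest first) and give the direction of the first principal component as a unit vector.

Step 1 — characteristic polynomial of 2×2 Sigma:
  det(Sigma - λI) = λ² - trace · λ + det = 0.
  trace = 13 + 5 = 18, det = 13·5 - (-4)² = 49.
Step 2 — discriminant:
  Δ = trace² - 4·det = 324 - 196 = 128.
Step 3 — eigenvalues:
  λ = (trace ± √Δ)/2 = (18 ± 11.3137)/2,
  λ_1 = 14.6569,  λ_2 = 3.3431.

Step 4 — unit eigenvector for λ_1: solve (Sigma - λ_1 I)v = 0. First row:
  (13 - 14.6569)·v_x + (-4)·v_y = 0, i.e. (-1.6569)·v_x + (-4)·v_y = 0,
  so v ∝ (b, λ_1 - a) = (-4, 1.6569); multiply by -1 so the first entry is positive: u = (4, -1.6569).
  ||u|| = √((4)² + (-1.6569)²) = √(18.7452) ≈ 4.3296,
  v_1 = u/||u|| ≈ (0.9239, -0.3827) (||v_1|| = 1).

λ_1 = 14.6569,  λ_2 = 3.3431;  v_1 ≈ (0.9239, -0.3827)


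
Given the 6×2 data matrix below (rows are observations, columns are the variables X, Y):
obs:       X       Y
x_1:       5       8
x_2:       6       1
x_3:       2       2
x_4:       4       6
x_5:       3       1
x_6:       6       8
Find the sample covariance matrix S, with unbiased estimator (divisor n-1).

Step 1 — column means:
  mean(X) = (5 + 6 + 2 + 4 + 3 + 6) / 6 = 26/6 = 4.3333
  mean(Y) = (8 + 1 + 2 + 6 + 1 + 8) / 6 = 26/6 = 4.3333

Step 2 — sample covariance S[i,j] = (1/(n-1)) · Σ_k (x_{k,i} - mean_i) · (x_{k,j} - mean_j), with n-1 = 5.
  S[X,X] = ((0.6667)·(0.6667) + (1.6667)·(1.6667) + (-2.3333)·(-2.3333) + (-0.3333)·(-0.3333) + (-1.3333)·(-1.3333) + (1.6667)·(1.6667)) / 5 = 13.3333/5 = 2.6667
  S[X,Y] = ((0.6667)·(3.6667) + (1.6667)·(-3.3333) + (-2.3333)·(-2.3333) + (-0.3333)·(1.6667) + (-1.3333)·(-3.3333) + (1.6667)·(3.6667)) / 5 = 12.3333/5 = 2.4667
  S[Y,Y] = ((3.6667)·(3.6667) + (-3.3333)·(-3.3333) + (-2.3333)·(-2.3333) + (1.6667)·(1.6667) + (-3.3333)·(-3.3333) + (3.6667)·(3.6667)) / 5 = 57.3333/5 = 11.4667

S is symmetric (S[j,i] = S[i,j]). Assembling:

S = [[2.6667, 2.4667],
 [2.4667, 11.4667]]


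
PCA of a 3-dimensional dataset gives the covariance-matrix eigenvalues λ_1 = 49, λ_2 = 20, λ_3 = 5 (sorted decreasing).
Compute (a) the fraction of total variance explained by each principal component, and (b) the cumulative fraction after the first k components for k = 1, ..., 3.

Step 1 — total variance = trace(Sigma) = Σ λ_i = 49 + 20 + 5 = 74.

Step 2 — fraction explained by component i = λ_i / Σ λ:
  PC1: 49/74 = 0.6622
  PC2: 20/74 = 0.2703
  PC3: 5/74 = 0.0676

Step 3 — cumulative fraction after k components = (λ_1 + ... + λ_k) / Σ λ:
  k = 1: 49/74 = 0.6622
  k = 2: (49 + 20)/74 = 69/74 = 0.9324
  k = 3: (49 + 20 + 5)/74 = 74/74 = 1

Summary (fraction, with percent):

explained: PC1 0.6622 (66.22%), PC2 0.2703 (27.03%), PC3 0.0676 (6.76%);  cumulative: 0.6622, 0.9324, 1


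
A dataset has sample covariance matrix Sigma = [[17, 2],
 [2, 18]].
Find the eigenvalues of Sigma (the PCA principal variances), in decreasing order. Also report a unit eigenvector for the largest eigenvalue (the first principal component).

Step 1 — characteristic polynomial of 2×2 Sigma:
  det(Sigma - λI) = λ² - trace · λ + det = 0.
  trace = 17 + 18 = 35, det = 17·18 - (2)² = 302.
Step 2 — discriminant:
  Δ = trace² - 4·det = 1225 - 1208 = 17.
Step 3 — eigenvalues:
  λ = (trace ± √Δ)/2 = (35 ± 4.1231)/2,
  λ_1 = 19.5616,  λ_2 = 15.4384.

Step 4 — unit eigenvector for λ_1: solve (Sigma - λ_1 I)v = 0. First row:
  (17 - 19.5616)·v_x + (2)·v_y = 0, i.e. (-2.5616)·v_x + (2)·v_y = 0,
  so v ∝ (b, λ_1 - a) = (2, 2.5616) = u.
  ||u|| = √((2)² + (2.5616)²) = √(10.5616) ≈ 3.2499,
  v_1 = u/||u|| ≈ (0.6154, 0.7882) (||v_1|| = 1).

λ_1 = 19.5616,  λ_2 = 15.4384;  v_1 ≈ (0.6154, 0.7882)


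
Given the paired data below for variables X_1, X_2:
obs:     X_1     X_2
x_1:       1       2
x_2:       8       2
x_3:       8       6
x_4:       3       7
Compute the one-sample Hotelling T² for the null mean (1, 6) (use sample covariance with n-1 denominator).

Step 1 — sample mean vector:
  mean(X_1) = (1 + 8 + 8 + 3) / 4 = 20/4 = 5
  mean(X_2) = (2 + 2 + 6 + 7) / 4 = 17/4 = 4.25
  x̄ = (5, 4.25),  deviation x̄ - mu_0 = (5, 4.25) - (1, 6) = (4, -1.75).

Step 2 — sample covariance matrix, S[i,j] = (1/(n-1)) · Σ_k (x_{k,i} - mean_i) · (x_{k,j} - mean_j), divisor n-1 = 3:
  S[X_1,X_1] = ((-4)·(-4) + (3)·(3) + (3)·(3) + (-2)·(-2)) / 3 = 38/3 = 12.6667
  S[X_1,X_2] = ((-4)·(-2.25) + (3)·(-2.25) + (3)·(1.75) + (-2)·(2.75)) / 3 = 2/3 = 0.6667
  S[X_2,X_2] = ((-2.25)·(-2.25) + (-2.25)·(-2.25) + (1.75)·(1.75) + (2.75)·(2.75)) / 3 = 20.75/3 = 6.9167
  S = [[12.6667, 0.6667],
 [0.6667, 6.9167]].

Step 3 — invert S. det(S) = 12.6667·6.9167 - (0.6667)² = 87.1667.
  S^{-1} = (1/det) · [[d, -b], [-b, a]] = [[0.0793, -0.0076],
 [-0.0076, 0.1453]].

Step 4 — quadratic form (x̄ - mu_0)^T · S^{-1} · (x̄ - mu_0):
  S^{-1} · (x̄ - mu_0) = (0.3308, -0.2849),
  (x̄ - mu_0)^T · [...] = (4)·(0.3308) + (-1.75)·(-0.2849) = 1.8217.

Step 5 — scale by n: T² = 4 · 1.8217 = 7.2868.

T² ≈ 7.2868


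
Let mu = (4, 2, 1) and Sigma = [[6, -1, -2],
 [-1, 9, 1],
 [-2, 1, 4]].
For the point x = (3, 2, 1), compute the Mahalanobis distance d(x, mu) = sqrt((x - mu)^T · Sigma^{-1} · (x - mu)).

Step 1 — centre the observation: (x - mu) = (-1, 0, 0).

Step 2 — invert Sigma (cofactor / det for 3×3, or solve directly):
  Sigma^{-1} = [[0.2011, 0.0115, 0.0977],
 [0.0115, 0.1149, -0.023],
 [0.0977, -0.023, 0.3046]].

Step 3 — form the quadratic (x - mu)^T · Sigma^{-1} · (x - mu):
  Sigma^{-1} · (x - mu) = (-0.2011, -0.0115, -0.0977).
  (x - mu)^T · [Sigma^{-1} · (x - mu)] = (-1)·(-0.2011) + (0)·(-0.0115) + (0)·(-0.0977) = 0.2011.

Step 4 — take square root: d = √(0.2011) ≈ 0.4485.

d(x, mu) = √(0.2011) ≈ 0.4485


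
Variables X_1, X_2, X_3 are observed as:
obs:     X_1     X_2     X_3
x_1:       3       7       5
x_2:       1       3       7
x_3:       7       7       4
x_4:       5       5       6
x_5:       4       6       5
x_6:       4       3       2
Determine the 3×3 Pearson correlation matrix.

Step 1 — column means:
  mean(X_1) = (3 + 1 + 7 + 5 + 4 + 4) / 6 = 24/6 = 4
  mean(X_2) = (7 + 3 + 7 + 5 + 6 + 3) / 6 = 31/6 = 5.1667
  mean(X_3) = (5 + 7 + 4 + 6 + 5 + 2) / 6 = 29/6 = 4.8333

Step 2 — sample variances and covariances s[i,j] = (1/(n-1)) · Σ_k (x_{k,i} - mean_i) · (x_{k,j} - mean_j), with n-1 = 5:
  s[X_1,X_1] = ((-1)·(-1) + (-3)·(-3) + (3)·(3) + (1)·(1) + (0)·(0) + (0)·(0)) / 5 = 20/5 = 4
  s[X_1,X_2] = ((-1)·(1.8333) + (-3)·(-2.1667) + (3)·(1.8333) + (1)·(-0.1667) + (0)·(0.8333) + (0)·(-2.1667)) / 5 = 10/5 = 2
  s[X_1,X_3] = ((-1)·(0.1667) + (-3)·(2.1667) + (3)·(-0.8333) + (1)·(1.1667) + (0)·(0.1667) + (0)·(-2.8333)) / 5 = -8/5 = -1.6
  s[X_2,X_2] = ((1.8333)·(1.8333) + (-2.1667)·(-2.1667) + (1.8333)·(1.8333) + (-0.1667)·(-0.1667) + (0.8333)·(0.8333) + (-2.1667)·(-2.1667)) / 5 = 16.8333/5 = 3.3667
  s[X_2,X_3] = ((1.8333)·(0.1667) + (-2.1667)·(2.1667) + (1.8333)·(-0.8333) + (-0.1667)·(1.1667) + (0.8333)·(0.1667) + (-2.1667)·(-2.8333)) / 5 = 0.1667/5 = 0.0333
  s[X_3,X_3] = ((0.1667)·(0.1667) + (2.1667)·(2.1667) + (-0.8333)·(-0.8333) + (1.1667)·(1.1667) + (0.1667)·(0.1667) + (-2.8333)·(-2.8333)) / 5 = 14.8333/5 = 2.9667
  Sample standard deviations s_i = √(s[i,i]):
  s(X_1) = √(4) = 2
  s(X_2) = √(3.3667) = 1.8348
  s(X_3) = √(2.9667) = 1.7224

Step 3 — r_{ij} = s_{ij} / (s_i · s_j):
  r[X_1,X_1] = 1 (diagonal).
  r[X_1,X_2] = 2 / (2 · 1.8348) = 2 / 3.6697 = 0.545
  r[X_1,X_3] = -1.6 / (2 · 1.7224) = -1.6 / 3.4448 = -0.4645
  r[X_2,X_2] = 1 (diagonal).
  r[X_2,X_3] = 0.0333 / (1.8348 · 1.7224) = 0.0333 / 3.1603 = 0.0105
  r[X_3,X_3] = 1 (diagonal).

R is symmetric with unit diagonal. Assembling:

R = [[1, 0.545, -0.4645],
 [0.545, 1, 0.0105],
 [-0.4645, 0.0105, 1]]


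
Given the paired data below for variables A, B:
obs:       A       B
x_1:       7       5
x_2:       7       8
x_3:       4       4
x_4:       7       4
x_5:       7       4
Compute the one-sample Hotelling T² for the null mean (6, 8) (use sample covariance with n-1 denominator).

Step 1 — sample mean vector:
  mean(A) = (7 + 7 + 4 + 7 + 7) / 5 = 32/5 = 6.4
  mean(B) = (5 + 8 + 4 + 4 + 4) / 5 = 25/5 = 5
  x̄ = (6.4, 5),  deviation x̄ - mu_0 = (6.4, 5) - (6, 8) = (0.4, -3).

Step 2 — sample covariance matrix, S[i,j] = (1/(n-1)) · Σ_k (x_{k,i} - mean_i) · (x_{k,j} - mean_j), divisor n-1 = 4:
  S[A,A] = ((0.6)·(0.6) + (0.6)·(0.6) + (-2.4)·(-2.4) + (0.6)·(0.6) + (0.6)·(0.6)) / 4 = 7.2/4 = 1.8
  S[A,B] = ((0.6)·(0) + (0.6)·(3) + (-2.4)·(-1) + (0.6)·(-1) + (0.6)·(-1)) / 4 = 3/4 = 0.75
  S[B,B] = ((0)·(0) + (3)·(3) + (-1)·(-1) + (-1)·(-1) + (-1)·(-1)) / 4 = 12/4 = 3
  S = [[1.8, 0.75],
 [0.75, 3]].

Step 3 — invert S. det(S) = 1.8·3 - (0.75)² = 4.8375.
  S^{-1} = (1/det) · [[d, -b], [-b, a]] = [[0.6202, -0.155],
 [-0.155, 0.3721]].

Step 4 — quadratic form (x̄ - mu_0)^T · S^{-1} · (x̄ - mu_0):
  S^{-1} · (x̄ - mu_0) = (0.7132, -1.1783),
  (x̄ - mu_0)^T · [...] = (0.4)·(0.7132) + (-3)·(-1.1783) = 3.8202.

Step 5 — scale by n: T² = 5 · 3.8202 = 19.1008.

T² ≈ 19.1008
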